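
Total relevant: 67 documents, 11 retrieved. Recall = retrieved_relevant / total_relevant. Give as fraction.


Recall = retrieved_relevant / total_relevant
= 11 / 67
= 11 / (11 + 56)
= 11/67

11/67


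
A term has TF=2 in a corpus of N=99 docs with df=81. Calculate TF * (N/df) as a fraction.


TF * (N/df)
= 2 * (99/81)
= 2 * 11/9
= 22/9

22/9


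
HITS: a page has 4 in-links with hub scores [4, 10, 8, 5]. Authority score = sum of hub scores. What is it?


Authority = sum of hub scores of in-linkers
In-link 1: hub score = 4
In-link 2: hub score = 10
In-link 3: hub score = 8
In-link 4: hub score = 5
Authority = 4 + 10 + 8 + 5 = 27

27


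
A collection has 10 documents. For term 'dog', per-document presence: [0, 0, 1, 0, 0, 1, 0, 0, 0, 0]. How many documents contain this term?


Checking each document for 'dog':
Doc 1: absent
Doc 2: absent
Doc 3: present
Doc 4: absent
Doc 5: absent
Doc 6: present
Doc 7: absent
Doc 8: absent
Doc 9: absent
Doc 10: absent
df = sum of presences = 0 + 0 + 1 + 0 + 0 + 1 + 0 + 0 + 0 + 0 = 2

2


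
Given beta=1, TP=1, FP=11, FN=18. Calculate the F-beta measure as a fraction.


P = TP/(TP+FP) = 1/12 = 1/12
R = TP/(TP+FN) = 1/19 = 1/19
beta^2 = 1^2 = 1
(1 + beta^2) = 2
Numerator = (1+beta^2)*P*R = 1/114
Denominator = beta^2*P + R = 1/12 + 1/19 = 31/228
F_beta = 2/31

2/31


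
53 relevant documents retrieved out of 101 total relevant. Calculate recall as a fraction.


Recall = retrieved_relevant / total_relevant
= 53 / 101
= 53 / (53 + 48)
= 53/101

53/101


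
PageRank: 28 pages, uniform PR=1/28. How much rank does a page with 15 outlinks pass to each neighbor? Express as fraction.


Initial PR = 1/28 = 1/28
Outlinks = 15
Contribution per link = PR / outlinks
= 1/28 / 15
= 1/420

1/420


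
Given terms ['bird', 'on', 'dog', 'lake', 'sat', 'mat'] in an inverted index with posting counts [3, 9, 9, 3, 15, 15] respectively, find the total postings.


Summing posting list sizes:
'bird': 3 postings
'on': 9 postings
'dog': 9 postings
'lake': 3 postings
'sat': 15 postings
'mat': 15 postings
Total = 3 + 9 + 9 + 3 + 15 + 15 = 54

54


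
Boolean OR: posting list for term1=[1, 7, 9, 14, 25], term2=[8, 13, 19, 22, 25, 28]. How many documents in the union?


Boolean OR: find union of posting lists
term1 docs: [1, 7, 9, 14, 25]
term2 docs: [8, 13, 19, 22, 25, 28]
Union: [1, 7, 8, 9, 13, 14, 19, 22, 25, 28]
|union| = 10

10


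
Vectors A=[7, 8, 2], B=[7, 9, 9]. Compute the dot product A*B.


Dot product = sum of element-wise products
A[0]*B[0] = 7*7 = 49
A[1]*B[1] = 8*9 = 72
A[2]*B[2] = 2*9 = 18
Sum = 49 + 72 + 18 = 139

139


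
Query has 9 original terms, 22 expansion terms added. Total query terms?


Original terms: 9
Expansion terms: 22
Total = 9 + 22 = 31

31


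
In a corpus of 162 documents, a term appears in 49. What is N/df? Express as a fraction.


IDF ratio = N / df
= 162 / 49
= 162/49

162/49


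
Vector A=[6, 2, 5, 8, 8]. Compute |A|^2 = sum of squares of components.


|A|^2 = sum of squared components
A[0]^2 = 6^2 = 36
A[1]^2 = 2^2 = 4
A[2]^2 = 5^2 = 25
A[3]^2 = 8^2 = 64
A[4]^2 = 8^2 = 64
Sum = 36 + 4 + 25 + 64 + 64 = 193

193


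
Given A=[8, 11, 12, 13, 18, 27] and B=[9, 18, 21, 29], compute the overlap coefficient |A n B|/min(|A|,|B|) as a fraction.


A intersect B = [18]
|A intersect B| = 1
min(|A|, |B|) = min(6, 4) = 4
Overlap = 1 / 4 = 1/4

1/4


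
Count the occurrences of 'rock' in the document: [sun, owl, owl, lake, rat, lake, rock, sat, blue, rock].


Document has 10 words
Scanning for 'rock':
Found at positions: [6, 9]
Count = 2

2


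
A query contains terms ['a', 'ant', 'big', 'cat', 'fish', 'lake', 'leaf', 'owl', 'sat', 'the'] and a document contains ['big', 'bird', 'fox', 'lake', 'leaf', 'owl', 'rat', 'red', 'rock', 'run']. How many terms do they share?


Query terms: ['a', 'ant', 'big', 'cat', 'fish', 'lake', 'leaf', 'owl', 'sat', 'the']
Document terms: ['big', 'bird', 'fox', 'lake', 'leaf', 'owl', 'rat', 'red', 'rock', 'run']
Common terms: ['big', 'lake', 'leaf', 'owl']
Overlap count = 4

4


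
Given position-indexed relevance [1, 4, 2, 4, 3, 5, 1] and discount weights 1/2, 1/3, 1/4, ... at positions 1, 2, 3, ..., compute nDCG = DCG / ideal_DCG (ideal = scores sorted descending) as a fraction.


Position discount weights w_i = 1/(i+1) for i=1..7:
Weights = [1/2, 1/3, 1/4, 1/5, 1/6, 1/7, 1/8]
Actual relevance: [1, 4, 2, 4, 3, 5, 1]
DCG = 1/2 + 4/3 + 2/4 + 4/5 + 3/6 + 5/7 + 1/8 = 3757/840
Ideal relevance (sorted desc): [5, 4, 4, 3, 2, 1, 1]
Ideal DCG = 5/2 + 4/3 + 4/4 + 3/5 + 2/6 + 1/7 + 1/8 = 5069/840
nDCG = DCG / ideal_DCG = 3757/840 / 5069/840 = 3757/5069

3757/5069


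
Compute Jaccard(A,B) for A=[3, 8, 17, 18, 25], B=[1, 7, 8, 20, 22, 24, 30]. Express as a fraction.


A intersect B = [8]
|A intersect B| = 1
A union B = [1, 3, 7, 8, 17, 18, 20, 22, 24, 25, 30]
|A union B| = 11
Jaccard = 1/11 = 1/11

1/11


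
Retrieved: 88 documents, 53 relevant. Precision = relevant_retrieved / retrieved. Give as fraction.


Precision = relevant_retrieved / total_retrieved
= 53 / 88
= 53 / (53 + 35)
= 53/88

53/88


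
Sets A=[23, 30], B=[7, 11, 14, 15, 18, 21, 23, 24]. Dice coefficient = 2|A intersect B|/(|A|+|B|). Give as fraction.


A intersect B = [23]
|A intersect B| = 1
|A| = 2, |B| = 8
Dice = 2*1 / (2+8)
= 2 / 10 = 1/5

1/5


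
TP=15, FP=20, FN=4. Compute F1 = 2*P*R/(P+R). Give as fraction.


F1 = 2 * P * R / (P + R)
P = TP/(TP+FP) = 15/35 = 3/7
R = TP/(TP+FN) = 15/19 = 15/19
2 * P * R = 2 * 3/7 * 15/19 = 90/133
P + R = 3/7 + 15/19 = 162/133
F1 = 90/133 / 162/133 = 5/9

5/9


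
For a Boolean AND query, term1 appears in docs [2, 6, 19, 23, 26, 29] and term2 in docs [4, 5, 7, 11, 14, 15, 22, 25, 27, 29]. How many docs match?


Boolean AND: find intersection of posting lists
term1 docs: [2, 6, 19, 23, 26, 29]
term2 docs: [4, 5, 7, 11, 14, 15, 22, 25, 27, 29]
Intersection: [29]
|intersection| = 1

1


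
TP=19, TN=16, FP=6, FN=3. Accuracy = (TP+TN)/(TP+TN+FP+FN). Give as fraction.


Accuracy = (TP + TN) / (TP + TN + FP + FN)
TP + TN = 19 + 16 = 35
Total = 19 + 16 + 6 + 3 = 44
Accuracy = 35 / 44 = 35/44

35/44


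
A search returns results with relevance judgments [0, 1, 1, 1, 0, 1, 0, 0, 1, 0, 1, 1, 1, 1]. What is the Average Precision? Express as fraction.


Computing P@k for each relevant position:
Position 1: not relevant
Position 2: relevant, P@2 = 1/2 = 1/2
Position 3: relevant, P@3 = 2/3 = 2/3
Position 4: relevant, P@4 = 3/4 = 3/4
Position 5: not relevant
Position 6: relevant, P@6 = 4/6 = 2/3
Position 7: not relevant
Position 8: not relevant
Position 9: relevant, P@9 = 5/9 = 5/9
Position 10: not relevant
Position 11: relevant, P@11 = 6/11 = 6/11
Position 12: relevant, P@12 = 7/12 = 7/12
Position 13: relevant, P@13 = 8/13 = 8/13
Position 14: relevant, P@14 = 9/14 = 9/14
Sum of P@k = 1/2 + 2/3 + 3/4 + 2/3 + 5/9 + 6/11 + 7/12 + 8/13 + 9/14 = 49783/9009
AP = 49783/9009 / 9 = 49783/81081

49783/81081


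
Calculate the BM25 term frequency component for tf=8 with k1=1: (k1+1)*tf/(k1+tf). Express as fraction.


BM25 TF component = (k1+1)*tf / (k1+tf)
k1 = 1, tf = 8
Numerator = (1+1)*8 = 16
Denominator = 1 + 8 = 9
= 16/9 = 16/9

16/9


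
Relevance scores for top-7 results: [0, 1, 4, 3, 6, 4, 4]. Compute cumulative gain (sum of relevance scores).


Cumulative Gain = sum of relevance scores
Position 1: rel=0, running sum=0
Position 2: rel=1, running sum=1
Position 3: rel=4, running sum=5
Position 4: rel=3, running sum=8
Position 5: rel=6, running sum=14
Position 6: rel=4, running sum=18
Position 7: rel=4, running sum=22
CG = 22

22


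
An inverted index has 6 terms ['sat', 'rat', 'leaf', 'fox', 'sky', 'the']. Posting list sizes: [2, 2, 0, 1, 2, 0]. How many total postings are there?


Summing posting list sizes:
'sat': 2 postings
'rat': 2 postings
'leaf': 0 postings
'fox': 1 postings
'sky': 2 postings
'the': 0 postings
Total = 2 + 2 + 0 + 1 + 2 + 0 = 7

7


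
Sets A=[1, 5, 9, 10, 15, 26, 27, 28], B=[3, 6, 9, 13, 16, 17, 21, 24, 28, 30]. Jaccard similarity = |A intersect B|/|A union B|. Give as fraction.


A intersect B = [9, 28]
|A intersect B| = 2
A union B = [1, 3, 5, 6, 9, 10, 13, 15, 16, 17, 21, 24, 26, 27, 28, 30]
|A union B| = 16
Jaccard = 2/16 = 1/8

1/8


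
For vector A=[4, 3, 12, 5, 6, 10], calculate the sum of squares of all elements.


|A|^2 = sum of squared components
A[0]^2 = 4^2 = 16
A[1]^2 = 3^2 = 9
A[2]^2 = 12^2 = 144
A[3]^2 = 5^2 = 25
A[4]^2 = 6^2 = 36
A[5]^2 = 10^2 = 100
Sum = 16 + 9 + 144 + 25 + 36 + 100 = 330

330


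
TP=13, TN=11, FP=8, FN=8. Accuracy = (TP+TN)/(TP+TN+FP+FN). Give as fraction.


Accuracy = (TP + TN) / (TP + TN + FP + FN)
TP + TN = 13 + 11 = 24
Total = 13 + 11 + 8 + 8 = 40
Accuracy = 24 / 40 = 3/5

3/5


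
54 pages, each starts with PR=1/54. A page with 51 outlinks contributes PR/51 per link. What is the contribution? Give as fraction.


Initial PR = 1/54 = 1/54
Outlinks = 51
Contribution per link = PR / outlinks
= 1/54 / 51
= 1/2754

1/2754


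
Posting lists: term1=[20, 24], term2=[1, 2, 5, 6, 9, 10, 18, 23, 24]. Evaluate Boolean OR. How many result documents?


Boolean OR: find union of posting lists
term1 docs: [20, 24]
term2 docs: [1, 2, 5, 6, 9, 10, 18, 23, 24]
Union: [1, 2, 5, 6, 9, 10, 18, 20, 23, 24]
|union| = 10

10


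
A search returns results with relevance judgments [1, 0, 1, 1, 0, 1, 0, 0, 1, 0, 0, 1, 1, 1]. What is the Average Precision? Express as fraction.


Computing P@k for each relevant position:
Position 1: relevant, P@1 = 1/1 = 1
Position 2: not relevant
Position 3: relevant, P@3 = 2/3 = 2/3
Position 4: relevant, P@4 = 3/4 = 3/4
Position 5: not relevant
Position 6: relevant, P@6 = 4/6 = 2/3
Position 7: not relevant
Position 8: not relevant
Position 9: relevant, P@9 = 5/9 = 5/9
Position 10: not relevant
Position 11: not relevant
Position 12: relevant, P@12 = 6/12 = 1/2
Position 13: relevant, P@13 = 7/13 = 7/13
Position 14: relevant, P@14 = 8/14 = 4/7
Sum of P@k = 1 + 2/3 + 3/4 + 2/3 + 5/9 + 1/2 + 7/13 + 4/7 = 17195/3276
AP = 17195/3276 / 8 = 17195/26208

17195/26208


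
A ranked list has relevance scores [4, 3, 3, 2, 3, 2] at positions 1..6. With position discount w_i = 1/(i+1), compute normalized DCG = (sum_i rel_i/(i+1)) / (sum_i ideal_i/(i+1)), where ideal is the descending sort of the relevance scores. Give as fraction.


Position discount weights w_i = 1/(i+1) for i=1..6:
Weights = [1/2, 1/3, 1/4, 1/5, 1/6, 1/7]
Actual relevance: [4, 3, 3, 2, 3, 2]
DCG = 4/2 + 3/3 + 3/4 + 2/5 + 3/6 + 2/7 = 691/140
Ideal relevance (sorted desc): [4, 3, 3, 3, 2, 2]
Ideal DCG = 4/2 + 3/3 + 3/4 + 3/5 + 2/6 + 2/7 = 2087/420
nDCG = DCG / ideal_DCG = 691/140 / 2087/420 = 2073/2087

2073/2087


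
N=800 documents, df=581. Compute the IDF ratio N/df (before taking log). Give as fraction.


IDF ratio = N / df
= 800 / 581
= 800/581

800/581


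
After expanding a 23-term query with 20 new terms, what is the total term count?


Original terms: 23
Expansion terms: 20
Total = 23 + 20 = 43

43


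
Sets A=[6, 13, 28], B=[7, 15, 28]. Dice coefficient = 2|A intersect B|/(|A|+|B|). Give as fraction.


A intersect B = [28]
|A intersect B| = 1
|A| = 3, |B| = 3
Dice = 2*1 / (3+3)
= 2 / 6 = 1/3

1/3


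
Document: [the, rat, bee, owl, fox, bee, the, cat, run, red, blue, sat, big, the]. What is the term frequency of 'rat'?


Document has 14 words
Scanning for 'rat':
Found at positions: [1]
Count = 1

1


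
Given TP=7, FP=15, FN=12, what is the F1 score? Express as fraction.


F1 = 2 * P * R / (P + R)
P = TP/(TP+FP) = 7/22 = 7/22
R = TP/(TP+FN) = 7/19 = 7/19
2 * P * R = 2 * 7/22 * 7/19 = 49/209
P + R = 7/22 + 7/19 = 287/418
F1 = 49/209 / 287/418 = 14/41

14/41


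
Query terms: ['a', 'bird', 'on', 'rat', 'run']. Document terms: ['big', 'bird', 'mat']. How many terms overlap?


Query terms: ['a', 'bird', 'on', 'rat', 'run']
Document terms: ['big', 'bird', 'mat']
Common terms: ['bird']
Overlap count = 1

1


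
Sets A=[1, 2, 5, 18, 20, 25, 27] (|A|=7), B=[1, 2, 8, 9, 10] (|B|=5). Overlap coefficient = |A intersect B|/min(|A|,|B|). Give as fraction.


A intersect B = [1, 2]
|A intersect B| = 2
min(|A|, |B|) = min(7, 5) = 5
Overlap = 2 / 5 = 2/5

2/5


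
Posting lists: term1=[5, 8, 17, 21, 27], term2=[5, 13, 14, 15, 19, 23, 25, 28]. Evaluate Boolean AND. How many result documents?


Boolean AND: find intersection of posting lists
term1 docs: [5, 8, 17, 21, 27]
term2 docs: [5, 13, 14, 15, 19, 23, 25, 28]
Intersection: [5]
|intersection| = 1

1


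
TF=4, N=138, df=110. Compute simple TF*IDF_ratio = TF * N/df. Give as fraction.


TF * (N/df)
= 4 * (138/110)
= 4 * 69/55
= 276/55

276/55


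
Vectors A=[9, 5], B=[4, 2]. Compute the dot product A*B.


Dot product = sum of element-wise products
A[0]*B[0] = 9*4 = 36
A[1]*B[1] = 5*2 = 10
Sum = 36 + 10 = 46

46


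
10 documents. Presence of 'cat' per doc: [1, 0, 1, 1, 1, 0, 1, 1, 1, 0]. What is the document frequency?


Checking each document for 'cat':
Doc 1: present
Doc 2: absent
Doc 3: present
Doc 4: present
Doc 5: present
Doc 6: absent
Doc 7: present
Doc 8: present
Doc 9: present
Doc 10: absent
df = sum of presences = 1 + 0 + 1 + 1 + 1 + 0 + 1 + 1 + 1 + 0 = 7

7


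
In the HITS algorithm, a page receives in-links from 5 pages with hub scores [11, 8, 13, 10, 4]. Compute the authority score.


Authority = sum of hub scores of in-linkers
In-link 1: hub score = 11
In-link 2: hub score = 8
In-link 3: hub score = 13
In-link 4: hub score = 10
In-link 5: hub score = 4
Authority = 11 + 8 + 13 + 10 + 4 = 46

46


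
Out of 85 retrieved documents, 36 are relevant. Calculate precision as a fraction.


Precision = relevant_retrieved / total_retrieved
= 36 / 85
= 36 / (36 + 49)
= 36/85

36/85


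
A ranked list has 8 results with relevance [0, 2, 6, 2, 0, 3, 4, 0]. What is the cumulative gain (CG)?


Cumulative Gain = sum of relevance scores
Position 1: rel=0, running sum=0
Position 2: rel=2, running sum=2
Position 3: rel=6, running sum=8
Position 4: rel=2, running sum=10
Position 5: rel=0, running sum=10
Position 6: rel=3, running sum=13
Position 7: rel=4, running sum=17
Position 8: rel=0, running sum=17
CG = 17

17


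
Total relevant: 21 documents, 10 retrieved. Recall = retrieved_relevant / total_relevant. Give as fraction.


Recall = retrieved_relevant / total_relevant
= 10 / 21
= 10 / (10 + 11)
= 10/21

10/21


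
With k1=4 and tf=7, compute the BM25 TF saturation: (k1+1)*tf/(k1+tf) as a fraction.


BM25 TF component = (k1+1)*tf / (k1+tf)
k1 = 4, tf = 7
Numerator = (4+1)*7 = 35
Denominator = 4 + 7 = 11
= 35/11 = 35/11

35/11


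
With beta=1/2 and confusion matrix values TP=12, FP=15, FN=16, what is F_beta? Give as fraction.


P = TP/(TP+FP) = 12/27 = 4/9
R = TP/(TP+FN) = 12/28 = 3/7
beta^2 = 1/2^2 = 1/4
(1 + beta^2) = 5/4
Numerator = (1+beta^2)*P*R = 5/21
Denominator = beta^2*P + R = 1/9 + 3/7 = 34/63
F_beta = 15/34

15/34


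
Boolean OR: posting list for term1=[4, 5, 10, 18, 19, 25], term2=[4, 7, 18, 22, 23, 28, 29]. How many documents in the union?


Boolean OR: find union of posting lists
term1 docs: [4, 5, 10, 18, 19, 25]
term2 docs: [4, 7, 18, 22, 23, 28, 29]
Union: [4, 5, 7, 10, 18, 19, 22, 23, 25, 28, 29]
|union| = 11

11


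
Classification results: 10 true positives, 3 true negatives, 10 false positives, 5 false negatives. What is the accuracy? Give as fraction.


Accuracy = (TP + TN) / (TP + TN + FP + FN)
TP + TN = 10 + 3 = 13
Total = 10 + 3 + 10 + 5 = 28
Accuracy = 13 / 28 = 13/28

13/28


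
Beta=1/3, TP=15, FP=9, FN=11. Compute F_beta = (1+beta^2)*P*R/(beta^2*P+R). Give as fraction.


P = TP/(TP+FP) = 15/24 = 5/8
R = TP/(TP+FN) = 15/26 = 15/26
beta^2 = 1/3^2 = 1/9
(1 + beta^2) = 10/9
Numerator = (1+beta^2)*P*R = 125/312
Denominator = beta^2*P + R = 5/72 + 15/26 = 605/936
F_beta = 75/121

75/121


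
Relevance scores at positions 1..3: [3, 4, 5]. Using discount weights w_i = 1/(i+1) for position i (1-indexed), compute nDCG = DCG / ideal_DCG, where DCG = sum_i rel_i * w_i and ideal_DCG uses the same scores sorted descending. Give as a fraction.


Position discount weights w_i = 1/(i+1) for i=1..3:
Weights = [1/2, 1/3, 1/4]
Actual relevance: [3, 4, 5]
DCG = 3/2 + 4/3 + 5/4 = 49/12
Ideal relevance (sorted desc): [5, 4, 3]
Ideal DCG = 5/2 + 4/3 + 3/4 = 55/12
nDCG = DCG / ideal_DCG = 49/12 / 55/12 = 49/55

49/55


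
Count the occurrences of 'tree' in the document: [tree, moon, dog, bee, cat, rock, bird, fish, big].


Document has 9 words
Scanning for 'tree':
Found at positions: [0]
Count = 1

1


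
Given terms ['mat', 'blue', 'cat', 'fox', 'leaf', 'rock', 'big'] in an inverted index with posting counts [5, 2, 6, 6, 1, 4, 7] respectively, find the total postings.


Summing posting list sizes:
'mat': 5 postings
'blue': 2 postings
'cat': 6 postings
'fox': 6 postings
'leaf': 1 postings
'rock': 4 postings
'big': 7 postings
Total = 5 + 2 + 6 + 6 + 1 + 4 + 7 = 31

31


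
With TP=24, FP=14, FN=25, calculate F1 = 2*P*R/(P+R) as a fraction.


F1 = 2 * P * R / (P + R)
P = TP/(TP+FP) = 24/38 = 12/19
R = TP/(TP+FN) = 24/49 = 24/49
2 * P * R = 2 * 12/19 * 24/49 = 576/931
P + R = 12/19 + 24/49 = 1044/931
F1 = 576/931 / 1044/931 = 16/29

16/29


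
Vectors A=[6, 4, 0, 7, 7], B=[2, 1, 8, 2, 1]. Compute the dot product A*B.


Dot product = sum of element-wise products
A[0]*B[0] = 6*2 = 12
A[1]*B[1] = 4*1 = 4
A[2]*B[2] = 0*8 = 0
A[3]*B[3] = 7*2 = 14
A[4]*B[4] = 7*1 = 7
Sum = 12 + 4 + 0 + 14 + 7 = 37

37


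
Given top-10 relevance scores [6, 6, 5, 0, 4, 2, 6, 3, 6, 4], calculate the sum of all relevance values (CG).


Cumulative Gain = sum of relevance scores
Position 1: rel=6, running sum=6
Position 2: rel=6, running sum=12
Position 3: rel=5, running sum=17
Position 4: rel=0, running sum=17
Position 5: rel=4, running sum=21
Position 6: rel=2, running sum=23
Position 7: rel=6, running sum=29
Position 8: rel=3, running sum=32
Position 9: rel=6, running sum=38
Position 10: rel=4, running sum=42
CG = 42

42


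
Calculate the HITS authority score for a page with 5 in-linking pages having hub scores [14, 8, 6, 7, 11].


Authority = sum of hub scores of in-linkers
In-link 1: hub score = 14
In-link 2: hub score = 8
In-link 3: hub score = 6
In-link 4: hub score = 7
In-link 5: hub score = 11
Authority = 14 + 8 + 6 + 7 + 11 = 46

46


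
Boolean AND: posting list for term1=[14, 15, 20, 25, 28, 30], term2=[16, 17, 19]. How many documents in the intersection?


Boolean AND: find intersection of posting lists
term1 docs: [14, 15, 20, 25, 28, 30]
term2 docs: [16, 17, 19]
Intersection: []
|intersection| = 0

0


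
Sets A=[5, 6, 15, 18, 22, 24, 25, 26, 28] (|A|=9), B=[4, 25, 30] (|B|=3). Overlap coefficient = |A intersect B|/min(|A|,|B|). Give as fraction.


A intersect B = [25]
|A intersect B| = 1
min(|A|, |B|) = min(9, 3) = 3
Overlap = 1 / 3 = 1/3

1/3


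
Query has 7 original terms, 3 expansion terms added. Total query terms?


Original terms: 7
Expansion terms: 3
Total = 7 + 3 = 10

10


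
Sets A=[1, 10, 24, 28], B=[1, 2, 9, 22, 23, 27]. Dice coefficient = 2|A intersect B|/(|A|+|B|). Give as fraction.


A intersect B = [1]
|A intersect B| = 1
|A| = 4, |B| = 6
Dice = 2*1 / (4+6)
= 2 / 10 = 1/5

1/5


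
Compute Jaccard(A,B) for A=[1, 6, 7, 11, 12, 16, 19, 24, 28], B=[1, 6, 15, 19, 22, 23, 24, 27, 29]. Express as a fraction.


A intersect B = [1, 6, 19, 24]
|A intersect B| = 4
A union B = [1, 6, 7, 11, 12, 15, 16, 19, 22, 23, 24, 27, 28, 29]
|A union B| = 14
Jaccard = 4/14 = 2/7

2/7


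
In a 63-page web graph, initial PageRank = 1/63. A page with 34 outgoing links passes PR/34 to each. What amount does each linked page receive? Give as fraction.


Initial PR = 1/63 = 1/63
Outlinks = 34
Contribution per link = PR / outlinks
= 1/63 / 34
= 1/2142

1/2142


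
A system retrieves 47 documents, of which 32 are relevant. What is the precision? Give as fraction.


Precision = relevant_retrieved / total_retrieved
= 32 / 47
= 32 / (32 + 15)
= 32/47

32/47


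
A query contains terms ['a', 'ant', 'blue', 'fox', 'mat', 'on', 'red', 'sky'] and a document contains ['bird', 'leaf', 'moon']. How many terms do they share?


Query terms: ['a', 'ant', 'blue', 'fox', 'mat', 'on', 'red', 'sky']
Document terms: ['bird', 'leaf', 'moon']
Common terms: []
Overlap count = 0

0


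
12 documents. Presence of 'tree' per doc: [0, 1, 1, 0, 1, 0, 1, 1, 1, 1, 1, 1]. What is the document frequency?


Checking each document for 'tree':
Doc 1: absent
Doc 2: present
Doc 3: present
Doc 4: absent
Doc 5: present
Doc 6: absent
Doc 7: present
Doc 8: present
Doc 9: present
Doc 10: present
Doc 11: present
Doc 12: present
df = sum of presences = 0 + 1 + 1 + 0 + 1 + 0 + 1 + 1 + 1 + 1 + 1 + 1 = 9

9


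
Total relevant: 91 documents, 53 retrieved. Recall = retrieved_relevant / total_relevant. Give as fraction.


Recall = retrieved_relevant / total_relevant
= 53 / 91
= 53 / (53 + 38)
= 53/91

53/91


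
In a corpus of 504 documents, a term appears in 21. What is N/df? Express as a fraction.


IDF ratio = N / df
= 504 / 21
= 24

24


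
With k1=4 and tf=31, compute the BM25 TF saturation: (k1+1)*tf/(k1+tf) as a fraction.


BM25 TF component = (k1+1)*tf / (k1+tf)
k1 = 4, tf = 31
Numerator = (4+1)*31 = 155
Denominator = 4 + 31 = 35
= 155/35 = 31/7

31/7


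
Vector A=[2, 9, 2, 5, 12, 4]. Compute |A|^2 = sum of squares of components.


|A|^2 = sum of squared components
A[0]^2 = 2^2 = 4
A[1]^2 = 9^2 = 81
A[2]^2 = 2^2 = 4
A[3]^2 = 5^2 = 25
A[4]^2 = 12^2 = 144
A[5]^2 = 4^2 = 16
Sum = 4 + 81 + 4 + 25 + 144 + 16 = 274

274


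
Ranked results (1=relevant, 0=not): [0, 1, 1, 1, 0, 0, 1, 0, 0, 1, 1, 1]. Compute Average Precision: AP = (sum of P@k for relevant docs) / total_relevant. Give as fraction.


Computing P@k for each relevant position:
Position 1: not relevant
Position 2: relevant, P@2 = 1/2 = 1/2
Position 3: relevant, P@3 = 2/3 = 2/3
Position 4: relevant, P@4 = 3/4 = 3/4
Position 5: not relevant
Position 6: not relevant
Position 7: relevant, P@7 = 4/7 = 4/7
Position 8: not relevant
Position 9: not relevant
Position 10: relevant, P@10 = 5/10 = 1/2
Position 11: relevant, P@11 = 6/11 = 6/11
Position 12: relevant, P@12 = 7/12 = 7/12
Sum of P@k = 1/2 + 2/3 + 3/4 + 4/7 + 1/2 + 6/11 + 7/12 = 317/77
AP = 317/77 / 7 = 317/539

317/539


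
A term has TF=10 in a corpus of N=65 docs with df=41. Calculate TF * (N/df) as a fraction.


TF * (N/df)
= 10 * (65/41)
= 10 * 65/41
= 650/41

650/41


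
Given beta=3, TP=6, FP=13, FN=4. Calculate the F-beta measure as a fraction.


P = TP/(TP+FP) = 6/19 = 6/19
R = TP/(TP+FN) = 6/10 = 3/5
beta^2 = 3^2 = 9
(1 + beta^2) = 10
Numerator = (1+beta^2)*P*R = 36/19
Denominator = beta^2*P + R = 54/19 + 3/5 = 327/95
F_beta = 60/109

60/109


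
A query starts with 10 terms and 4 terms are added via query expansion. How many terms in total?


Original terms: 10
Expansion terms: 4
Total = 10 + 4 = 14

14


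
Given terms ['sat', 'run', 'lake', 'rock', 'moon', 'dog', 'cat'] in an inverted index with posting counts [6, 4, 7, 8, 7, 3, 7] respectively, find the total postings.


Summing posting list sizes:
'sat': 6 postings
'run': 4 postings
'lake': 7 postings
'rock': 8 postings
'moon': 7 postings
'dog': 3 postings
'cat': 7 postings
Total = 6 + 4 + 7 + 8 + 7 + 3 + 7 = 42

42


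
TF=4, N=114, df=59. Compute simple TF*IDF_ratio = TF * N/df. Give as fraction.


TF * (N/df)
= 4 * (114/59)
= 4 * 114/59
= 456/59

456/59


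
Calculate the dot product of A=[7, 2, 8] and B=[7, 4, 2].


Dot product = sum of element-wise products
A[0]*B[0] = 7*7 = 49
A[1]*B[1] = 2*4 = 8
A[2]*B[2] = 8*2 = 16
Sum = 49 + 8 + 16 = 73

73


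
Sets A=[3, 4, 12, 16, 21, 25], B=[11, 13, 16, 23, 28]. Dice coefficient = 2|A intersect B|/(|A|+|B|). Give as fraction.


A intersect B = [16]
|A intersect B| = 1
|A| = 6, |B| = 5
Dice = 2*1 / (6+5)
= 2 / 11 = 2/11

2/11


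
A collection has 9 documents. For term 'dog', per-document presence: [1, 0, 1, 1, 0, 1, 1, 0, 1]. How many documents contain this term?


Checking each document for 'dog':
Doc 1: present
Doc 2: absent
Doc 3: present
Doc 4: present
Doc 5: absent
Doc 6: present
Doc 7: present
Doc 8: absent
Doc 9: present
df = sum of presences = 1 + 0 + 1 + 1 + 0 + 1 + 1 + 0 + 1 = 6

6


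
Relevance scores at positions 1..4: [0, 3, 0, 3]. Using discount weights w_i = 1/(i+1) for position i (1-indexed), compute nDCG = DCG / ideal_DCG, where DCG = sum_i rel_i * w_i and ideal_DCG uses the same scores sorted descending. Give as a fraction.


Position discount weights w_i = 1/(i+1) for i=1..4:
Weights = [1/2, 1/3, 1/4, 1/5]
Actual relevance: [0, 3, 0, 3]
DCG = 0/2 + 3/3 + 0/4 + 3/5 = 8/5
Ideal relevance (sorted desc): [3, 3, 0, 0]
Ideal DCG = 3/2 + 3/3 + 0/4 + 0/5 = 5/2
nDCG = DCG / ideal_DCG = 8/5 / 5/2 = 16/25

16/25


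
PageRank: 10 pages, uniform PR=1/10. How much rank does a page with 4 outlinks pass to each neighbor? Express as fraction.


Initial PR = 1/10 = 1/10
Outlinks = 4
Contribution per link = PR / outlinks
= 1/10 / 4
= 1/40

1/40


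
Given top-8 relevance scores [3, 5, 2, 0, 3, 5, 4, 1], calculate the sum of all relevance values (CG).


Cumulative Gain = sum of relevance scores
Position 1: rel=3, running sum=3
Position 2: rel=5, running sum=8
Position 3: rel=2, running sum=10
Position 4: rel=0, running sum=10
Position 5: rel=3, running sum=13
Position 6: rel=5, running sum=18
Position 7: rel=4, running sum=22
Position 8: rel=1, running sum=23
CG = 23

23


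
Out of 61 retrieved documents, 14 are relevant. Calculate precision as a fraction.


Precision = relevant_retrieved / total_retrieved
= 14 / 61
= 14 / (14 + 47)
= 14/61

14/61


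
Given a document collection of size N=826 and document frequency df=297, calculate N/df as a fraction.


IDF ratio = N / df
= 826 / 297
= 826/297

826/297


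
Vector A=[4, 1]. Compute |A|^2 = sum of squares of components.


|A|^2 = sum of squared components
A[0]^2 = 4^2 = 16
A[1]^2 = 1^2 = 1
Sum = 16 + 1 = 17

17


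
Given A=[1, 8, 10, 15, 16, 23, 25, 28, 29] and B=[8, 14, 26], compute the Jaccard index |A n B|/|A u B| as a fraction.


A intersect B = [8]
|A intersect B| = 1
A union B = [1, 8, 10, 14, 15, 16, 23, 25, 26, 28, 29]
|A union B| = 11
Jaccard = 1/11 = 1/11

1/11


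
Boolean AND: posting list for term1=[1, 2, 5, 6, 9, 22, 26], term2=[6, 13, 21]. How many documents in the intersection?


Boolean AND: find intersection of posting lists
term1 docs: [1, 2, 5, 6, 9, 22, 26]
term2 docs: [6, 13, 21]
Intersection: [6]
|intersection| = 1

1


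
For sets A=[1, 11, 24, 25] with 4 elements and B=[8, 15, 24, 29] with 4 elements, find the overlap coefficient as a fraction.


A intersect B = [24]
|A intersect B| = 1
min(|A|, |B|) = min(4, 4) = 4
Overlap = 1 / 4 = 1/4

1/4


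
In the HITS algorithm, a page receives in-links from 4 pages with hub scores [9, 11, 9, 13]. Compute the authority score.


Authority = sum of hub scores of in-linkers
In-link 1: hub score = 9
In-link 2: hub score = 11
In-link 3: hub score = 9
In-link 4: hub score = 13
Authority = 9 + 11 + 9 + 13 = 42

42


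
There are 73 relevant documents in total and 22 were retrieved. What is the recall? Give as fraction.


Recall = retrieved_relevant / total_relevant
= 22 / 73
= 22 / (22 + 51)
= 22/73

22/73


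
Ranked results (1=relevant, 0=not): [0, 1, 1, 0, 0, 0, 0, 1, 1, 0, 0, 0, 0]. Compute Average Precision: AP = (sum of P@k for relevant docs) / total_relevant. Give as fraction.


Computing P@k for each relevant position:
Position 1: not relevant
Position 2: relevant, P@2 = 1/2 = 1/2
Position 3: relevant, P@3 = 2/3 = 2/3
Position 4: not relevant
Position 5: not relevant
Position 6: not relevant
Position 7: not relevant
Position 8: relevant, P@8 = 3/8 = 3/8
Position 9: relevant, P@9 = 4/9 = 4/9
Position 10: not relevant
Position 11: not relevant
Position 12: not relevant
Position 13: not relevant
Sum of P@k = 1/2 + 2/3 + 3/8 + 4/9 = 143/72
AP = 143/72 / 4 = 143/288

143/288


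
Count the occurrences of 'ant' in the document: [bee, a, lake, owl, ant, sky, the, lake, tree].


Document has 9 words
Scanning for 'ant':
Found at positions: [4]
Count = 1

1


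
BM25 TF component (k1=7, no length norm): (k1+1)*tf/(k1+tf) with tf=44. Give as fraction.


BM25 TF component = (k1+1)*tf / (k1+tf)
k1 = 7, tf = 44
Numerator = (7+1)*44 = 352
Denominator = 7 + 44 = 51
= 352/51 = 352/51

352/51


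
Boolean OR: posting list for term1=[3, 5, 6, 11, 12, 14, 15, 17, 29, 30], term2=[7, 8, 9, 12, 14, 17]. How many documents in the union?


Boolean OR: find union of posting lists
term1 docs: [3, 5, 6, 11, 12, 14, 15, 17, 29, 30]
term2 docs: [7, 8, 9, 12, 14, 17]
Union: [3, 5, 6, 7, 8, 9, 11, 12, 14, 15, 17, 29, 30]
|union| = 13

13


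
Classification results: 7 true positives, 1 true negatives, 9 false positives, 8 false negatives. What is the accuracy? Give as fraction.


Accuracy = (TP + TN) / (TP + TN + FP + FN)
TP + TN = 7 + 1 = 8
Total = 7 + 1 + 9 + 8 = 25
Accuracy = 8 / 25 = 8/25

8/25


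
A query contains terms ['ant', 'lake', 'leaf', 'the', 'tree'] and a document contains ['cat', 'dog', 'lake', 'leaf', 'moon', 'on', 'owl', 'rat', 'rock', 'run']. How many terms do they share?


Query terms: ['ant', 'lake', 'leaf', 'the', 'tree']
Document terms: ['cat', 'dog', 'lake', 'leaf', 'moon', 'on', 'owl', 'rat', 'rock', 'run']
Common terms: ['lake', 'leaf']
Overlap count = 2

2


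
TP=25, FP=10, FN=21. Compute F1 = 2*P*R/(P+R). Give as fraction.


F1 = 2 * P * R / (P + R)
P = TP/(TP+FP) = 25/35 = 5/7
R = TP/(TP+FN) = 25/46 = 25/46
2 * P * R = 2 * 5/7 * 25/46 = 125/161
P + R = 5/7 + 25/46 = 405/322
F1 = 125/161 / 405/322 = 50/81

50/81


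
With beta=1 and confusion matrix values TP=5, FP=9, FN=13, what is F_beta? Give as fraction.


P = TP/(TP+FP) = 5/14 = 5/14
R = TP/(TP+FN) = 5/18 = 5/18
beta^2 = 1^2 = 1
(1 + beta^2) = 2
Numerator = (1+beta^2)*P*R = 25/126
Denominator = beta^2*P + R = 5/14 + 5/18 = 40/63
F_beta = 5/16

5/16


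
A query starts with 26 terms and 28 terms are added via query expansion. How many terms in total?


Original terms: 26
Expansion terms: 28
Total = 26 + 28 = 54

54


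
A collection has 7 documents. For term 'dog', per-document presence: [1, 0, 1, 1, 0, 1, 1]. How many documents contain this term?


Checking each document for 'dog':
Doc 1: present
Doc 2: absent
Doc 3: present
Doc 4: present
Doc 5: absent
Doc 6: present
Doc 7: present
df = sum of presences = 1 + 0 + 1 + 1 + 0 + 1 + 1 = 5

5


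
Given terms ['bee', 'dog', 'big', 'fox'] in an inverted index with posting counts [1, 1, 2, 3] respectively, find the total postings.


Summing posting list sizes:
'bee': 1 postings
'dog': 1 postings
'big': 2 postings
'fox': 3 postings
Total = 1 + 1 + 2 + 3 = 7

7


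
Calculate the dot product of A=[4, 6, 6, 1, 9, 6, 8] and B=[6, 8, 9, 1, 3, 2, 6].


Dot product = sum of element-wise products
A[0]*B[0] = 4*6 = 24
A[1]*B[1] = 6*8 = 48
A[2]*B[2] = 6*9 = 54
A[3]*B[3] = 1*1 = 1
A[4]*B[4] = 9*3 = 27
A[5]*B[5] = 6*2 = 12
A[6]*B[6] = 8*6 = 48
Sum = 24 + 48 + 54 + 1 + 27 + 12 + 48 = 214

214


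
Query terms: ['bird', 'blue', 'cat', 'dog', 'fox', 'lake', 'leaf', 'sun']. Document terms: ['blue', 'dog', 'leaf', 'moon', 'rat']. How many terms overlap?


Query terms: ['bird', 'blue', 'cat', 'dog', 'fox', 'lake', 'leaf', 'sun']
Document terms: ['blue', 'dog', 'leaf', 'moon', 'rat']
Common terms: ['blue', 'dog', 'leaf']
Overlap count = 3

3


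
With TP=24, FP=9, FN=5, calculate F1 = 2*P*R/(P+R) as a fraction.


F1 = 2 * P * R / (P + R)
P = TP/(TP+FP) = 24/33 = 8/11
R = TP/(TP+FN) = 24/29 = 24/29
2 * P * R = 2 * 8/11 * 24/29 = 384/319
P + R = 8/11 + 24/29 = 496/319
F1 = 384/319 / 496/319 = 24/31

24/31


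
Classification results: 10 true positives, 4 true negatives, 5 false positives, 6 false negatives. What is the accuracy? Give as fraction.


Accuracy = (TP + TN) / (TP + TN + FP + FN)
TP + TN = 10 + 4 = 14
Total = 10 + 4 + 5 + 6 = 25
Accuracy = 14 / 25 = 14/25

14/25


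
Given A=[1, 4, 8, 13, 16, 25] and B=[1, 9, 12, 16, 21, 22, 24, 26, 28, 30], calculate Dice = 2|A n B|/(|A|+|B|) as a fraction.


A intersect B = [1, 16]
|A intersect B| = 2
|A| = 6, |B| = 10
Dice = 2*2 / (6+10)
= 4 / 16 = 1/4

1/4


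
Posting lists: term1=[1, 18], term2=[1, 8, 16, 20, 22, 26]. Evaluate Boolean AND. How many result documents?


Boolean AND: find intersection of posting lists
term1 docs: [1, 18]
term2 docs: [1, 8, 16, 20, 22, 26]
Intersection: [1]
|intersection| = 1

1


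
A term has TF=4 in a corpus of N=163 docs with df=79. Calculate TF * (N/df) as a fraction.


TF * (N/df)
= 4 * (163/79)
= 4 * 163/79
= 652/79

652/79


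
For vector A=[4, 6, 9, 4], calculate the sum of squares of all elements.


|A|^2 = sum of squared components
A[0]^2 = 4^2 = 16
A[1]^2 = 6^2 = 36
A[2]^2 = 9^2 = 81
A[3]^2 = 4^2 = 16
Sum = 16 + 36 + 81 + 16 = 149

149


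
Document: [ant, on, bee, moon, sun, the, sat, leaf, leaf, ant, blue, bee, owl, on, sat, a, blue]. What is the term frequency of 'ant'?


Document has 17 words
Scanning for 'ant':
Found at positions: [0, 9]
Count = 2

2


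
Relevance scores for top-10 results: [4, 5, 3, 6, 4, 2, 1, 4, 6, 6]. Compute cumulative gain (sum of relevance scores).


Cumulative Gain = sum of relevance scores
Position 1: rel=4, running sum=4
Position 2: rel=5, running sum=9
Position 3: rel=3, running sum=12
Position 4: rel=6, running sum=18
Position 5: rel=4, running sum=22
Position 6: rel=2, running sum=24
Position 7: rel=1, running sum=25
Position 8: rel=4, running sum=29
Position 9: rel=6, running sum=35
Position 10: rel=6, running sum=41
CG = 41

41


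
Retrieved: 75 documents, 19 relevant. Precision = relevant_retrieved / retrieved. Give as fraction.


Precision = relevant_retrieved / total_retrieved
= 19 / 75
= 19 / (19 + 56)
= 19/75

19/75


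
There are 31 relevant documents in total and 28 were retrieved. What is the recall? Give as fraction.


Recall = retrieved_relevant / total_relevant
= 28 / 31
= 28 / (28 + 3)
= 28/31

28/31


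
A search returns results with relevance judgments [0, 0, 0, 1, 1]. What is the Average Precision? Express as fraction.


Computing P@k for each relevant position:
Position 1: not relevant
Position 2: not relevant
Position 3: not relevant
Position 4: relevant, P@4 = 1/4 = 1/4
Position 5: relevant, P@5 = 2/5 = 2/5
Sum of P@k = 1/4 + 2/5 = 13/20
AP = 13/20 / 2 = 13/40

13/40


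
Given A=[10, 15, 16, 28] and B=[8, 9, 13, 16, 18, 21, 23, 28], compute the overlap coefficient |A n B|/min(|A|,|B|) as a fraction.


A intersect B = [16, 28]
|A intersect B| = 2
min(|A|, |B|) = min(4, 8) = 4
Overlap = 2 / 4 = 1/2

1/2


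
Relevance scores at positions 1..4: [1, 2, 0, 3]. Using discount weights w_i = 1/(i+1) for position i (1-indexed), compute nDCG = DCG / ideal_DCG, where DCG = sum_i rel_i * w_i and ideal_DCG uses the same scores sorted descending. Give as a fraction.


Position discount weights w_i = 1/(i+1) for i=1..4:
Weights = [1/2, 1/3, 1/4, 1/5]
Actual relevance: [1, 2, 0, 3]
DCG = 1/2 + 2/3 + 0/4 + 3/5 = 53/30
Ideal relevance (sorted desc): [3, 2, 1, 0]
Ideal DCG = 3/2 + 2/3 + 1/4 + 0/5 = 29/12
nDCG = DCG / ideal_DCG = 53/30 / 29/12 = 106/145

106/145


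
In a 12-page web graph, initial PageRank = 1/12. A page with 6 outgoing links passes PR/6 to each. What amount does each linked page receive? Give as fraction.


Initial PR = 1/12 = 1/12
Outlinks = 6
Contribution per link = PR / outlinks
= 1/12 / 6
= 1/72

1/72


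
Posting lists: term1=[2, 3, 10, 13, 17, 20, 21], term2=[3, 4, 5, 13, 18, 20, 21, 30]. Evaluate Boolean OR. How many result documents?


Boolean OR: find union of posting lists
term1 docs: [2, 3, 10, 13, 17, 20, 21]
term2 docs: [3, 4, 5, 13, 18, 20, 21, 30]
Union: [2, 3, 4, 5, 10, 13, 17, 18, 20, 21, 30]
|union| = 11

11


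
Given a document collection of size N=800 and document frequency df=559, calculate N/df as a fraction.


IDF ratio = N / df
= 800 / 559
= 800/559

800/559


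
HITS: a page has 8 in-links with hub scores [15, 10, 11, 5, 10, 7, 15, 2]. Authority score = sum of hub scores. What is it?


Authority = sum of hub scores of in-linkers
In-link 1: hub score = 15
In-link 2: hub score = 10
In-link 3: hub score = 11
In-link 4: hub score = 5
In-link 5: hub score = 10
In-link 6: hub score = 7
In-link 7: hub score = 15
In-link 8: hub score = 2
Authority = 15 + 10 + 11 + 5 + 10 + 7 + 15 + 2 = 75

75


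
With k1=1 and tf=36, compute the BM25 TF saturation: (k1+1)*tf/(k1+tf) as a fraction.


BM25 TF component = (k1+1)*tf / (k1+tf)
k1 = 1, tf = 36
Numerator = (1+1)*36 = 72
Denominator = 1 + 36 = 37
= 72/37 = 72/37

72/37


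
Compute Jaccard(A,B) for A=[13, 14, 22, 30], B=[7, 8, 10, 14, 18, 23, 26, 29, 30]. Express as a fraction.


A intersect B = [14, 30]
|A intersect B| = 2
A union B = [7, 8, 10, 13, 14, 18, 22, 23, 26, 29, 30]
|A union B| = 11
Jaccard = 2/11 = 2/11

2/11


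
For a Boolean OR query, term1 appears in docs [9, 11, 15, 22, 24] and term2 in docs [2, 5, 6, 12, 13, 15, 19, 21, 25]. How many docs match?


Boolean OR: find union of posting lists
term1 docs: [9, 11, 15, 22, 24]
term2 docs: [2, 5, 6, 12, 13, 15, 19, 21, 25]
Union: [2, 5, 6, 9, 11, 12, 13, 15, 19, 21, 22, 24, 25]
|union| = 13

13


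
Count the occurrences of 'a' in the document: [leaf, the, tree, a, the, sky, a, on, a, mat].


Document has 10 words
Scanning for 'a':
Found at positions: [3, 6, 8]
Count = 3

3


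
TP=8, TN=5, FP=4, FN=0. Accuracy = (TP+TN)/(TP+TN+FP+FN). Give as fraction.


Accuracy = (TP + TN) / (TP + TN + FP + FN)
TP + TN = 8 + 5 = 13
Total = 8 + 5 + 4 + 0 = 17
Accuracy = 13 / 17 = 13/17

13/17


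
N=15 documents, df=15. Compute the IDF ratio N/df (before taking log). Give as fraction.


IDF ratio = N / df
= 15 / 15
= 1

1


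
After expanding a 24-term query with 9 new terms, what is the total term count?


Original terms: 24
Expansion terms: 9
Total = 24 + 9 = 33

33


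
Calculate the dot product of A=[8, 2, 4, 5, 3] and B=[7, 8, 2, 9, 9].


Dot product = sum of element-wise products
A[0]*B[0] = 8*7 = 56
A[1]*B[1] = 2*8 = 16
A[2]*B[2] = 4*2 = 8
A[3]*B[3] = 5*9 = 45
A[4]*B[4] = 3*9 = 27
Sum = 56 + 16 + 8 + 45 + 27 = 152

152


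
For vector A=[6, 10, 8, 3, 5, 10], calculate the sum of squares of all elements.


|A|^2 = sum of squared components
A[0]^2 = 6^2 = 36
A[1]^2 = 10^2 = 100
A[2]^2 = 8^2 = 64
A[3]^2 = 3^2 = 9
A[4]^2 = 5^2 = 25
A[5]^2 = 10^2 = 100
Sum = 36 + 100 + 64 + 9 + 25 + 100 = 334

334


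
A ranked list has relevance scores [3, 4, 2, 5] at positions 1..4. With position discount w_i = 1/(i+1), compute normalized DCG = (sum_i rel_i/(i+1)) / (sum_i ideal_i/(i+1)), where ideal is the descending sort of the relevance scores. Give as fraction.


Position discount weights w_i = 1/(i+1) for i=1..4:
Weights = [1/2, 1/3, 1/4, 1/5]
Actual relevance: [3, 4, 2, 5]
DCG = 3/2 + 4/3 + 2/4 + 5/5 = 13/3
Ideal relevance (sorted desc): [5, 4, 3, 2]
Ideal DCG = 5/2 + 4/3 + 3/4 + 2/5 = 299/60
nDCG = DCG / ideal_DCG = 13/3 / 299/60 = 20/23

20/23


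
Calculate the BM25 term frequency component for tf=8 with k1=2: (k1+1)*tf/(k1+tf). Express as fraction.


BM25 TF component = (k1+1)*tf / (k1+tf)
k1 = 2, tf = 8
Numerator = (2+1)*8 = 24
Denominator = 2 + 8 = 10
= 24/10 = 12/5

12/5


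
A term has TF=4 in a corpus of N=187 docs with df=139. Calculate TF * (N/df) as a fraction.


TF * (N/df)
= 4 * (187/139)
= 4 * 187/139
= 748/139

748/139


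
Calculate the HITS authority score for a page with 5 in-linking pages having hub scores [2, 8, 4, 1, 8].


Authority = sum of hub scores of in-linkers
In-link 1: hub score = 2
In-link 2: hub score = 8
In-link 3: hub score = 4
In-link 4: hub score = 1
In-link 5: hub score = 8
Authority = 2 + 8 + 4 + 1 + 8 = 23

23
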